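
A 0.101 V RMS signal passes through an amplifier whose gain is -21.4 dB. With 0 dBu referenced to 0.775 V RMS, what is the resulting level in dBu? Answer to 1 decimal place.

Input level: 20·log₁₀(0.101/0.775) = -17.70 dBu.
Output: -17.70 − 21.4 = -39.1 dBu.

-39.1 dBu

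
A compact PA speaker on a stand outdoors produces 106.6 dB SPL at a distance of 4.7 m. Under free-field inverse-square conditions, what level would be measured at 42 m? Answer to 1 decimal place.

Inverse-square spreading gives ΔL = −20·log₁₀(d₂/d₁).
ΔL = −20·log₁₀(42/4.7) = -19.02 dB, so L₂ = 106.6 + (-19.02) = 87.6 dB SPL.

87.6 dB SPL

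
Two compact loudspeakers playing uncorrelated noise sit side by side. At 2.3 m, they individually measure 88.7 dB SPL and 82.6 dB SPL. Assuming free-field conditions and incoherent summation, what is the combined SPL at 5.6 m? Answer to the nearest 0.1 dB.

81.9 dB SPL

Combined at 2.3 m: 10·log₁₀(10^(88.7/10)+10^(82.6/10)) = 89.65 dB SPL.
Then apply −20·log₁₀(5.6/2.3) = -7.73 dB → 81.9 dB SPL.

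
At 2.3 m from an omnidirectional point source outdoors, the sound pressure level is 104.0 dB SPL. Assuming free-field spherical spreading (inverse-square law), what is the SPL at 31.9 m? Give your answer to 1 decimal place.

81.2 dB SPL

Free-field point source: level drops by 20·log₁₀ of the distance ratio.
ΔL = −20·log₁₀(31.9/2.3) = -22.84 dB, so L₂ = 104.0 + (-22.84) = 81.2 dB SPL.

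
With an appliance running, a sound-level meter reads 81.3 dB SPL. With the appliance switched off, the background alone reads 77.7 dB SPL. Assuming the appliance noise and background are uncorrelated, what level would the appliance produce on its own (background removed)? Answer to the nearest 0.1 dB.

Remove the background by subtracting linear intensities:
L_src = 10·log₁₀(10^(81.3/10) − 10^(77.7/10)) = 10·log₁₀(76010000) = 78.8 dB SPL.

78.8 dB SPL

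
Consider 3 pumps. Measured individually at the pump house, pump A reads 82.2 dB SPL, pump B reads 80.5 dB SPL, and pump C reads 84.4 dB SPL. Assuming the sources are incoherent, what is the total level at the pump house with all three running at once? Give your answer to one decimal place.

87.4 dB SPL

Incoherent sources sum as intensities:
L_total = 10·log₁₀(10^(82.2/10) + 10^(80.5/10) + 10^(84.4/10)) = 10·log₁₀(553600000) = 87.4 dB SPL.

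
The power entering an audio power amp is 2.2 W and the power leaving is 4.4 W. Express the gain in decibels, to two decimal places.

3.01 dB

Power ratio → dB uses the 10·log₁₀ form:
10·log₁₀(4.4/2.2) = 10·log₁₀(2.000) = 3.01 dB.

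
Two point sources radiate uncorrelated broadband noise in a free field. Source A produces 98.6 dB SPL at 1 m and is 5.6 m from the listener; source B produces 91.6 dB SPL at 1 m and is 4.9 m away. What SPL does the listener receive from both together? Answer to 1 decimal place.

84.6 dB SPL

At the listener: L_A = 98.6 − 20·log₁₀(5.6) = 83.64 dB; L_B = 91.6 − 20·log₁₀(4.9) = 77.80 dB.
Combined: 10·log₁₀(10^(83.64/10)+10^(77.80/10)) = 84.6 dB SPL.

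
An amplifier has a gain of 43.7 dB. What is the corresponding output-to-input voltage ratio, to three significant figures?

153

Voltage ratio = 10^(dB/20).
10^(43.7/20) = 10^(2.185) = 153.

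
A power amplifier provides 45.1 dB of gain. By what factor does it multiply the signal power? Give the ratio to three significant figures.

32400

Power ratio = 10^(dB/10).
10^(45.1/10) = 10^(4.510) = 32400.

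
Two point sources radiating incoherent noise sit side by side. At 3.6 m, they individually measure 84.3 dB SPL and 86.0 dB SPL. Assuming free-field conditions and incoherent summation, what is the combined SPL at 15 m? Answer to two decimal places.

Combined at 3.6 m: 10·log₁₀(10^(84.3/10)+10^(86.0/10)) = 88.243 dB SPL.
Then apply −20·log₁₀(15/3.6) = -12.396 dB → 75.85 dB SPL.

75.85 dB SPL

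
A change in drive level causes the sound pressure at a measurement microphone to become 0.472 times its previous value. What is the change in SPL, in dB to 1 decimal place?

SPL change from a pressure ratio uses the 20·log₁₀ form:
20·log₁₀(0.472) = -6.5 dB.

-6.5 dB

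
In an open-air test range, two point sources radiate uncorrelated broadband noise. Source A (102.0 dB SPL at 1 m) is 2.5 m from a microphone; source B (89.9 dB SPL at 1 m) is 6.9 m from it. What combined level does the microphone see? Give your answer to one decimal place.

94.1 dB SPL

At the listener: L_A = 102.0 − 20·log₁₀(2.5) = 94.04 dB; L_B = 89.9 − 20·log₁₀(6.9) = 73.12 dB.
Combined: 10·log₁₀(10^(94.04/10)+10^(73.12/10)) = 94.1 dB SPL.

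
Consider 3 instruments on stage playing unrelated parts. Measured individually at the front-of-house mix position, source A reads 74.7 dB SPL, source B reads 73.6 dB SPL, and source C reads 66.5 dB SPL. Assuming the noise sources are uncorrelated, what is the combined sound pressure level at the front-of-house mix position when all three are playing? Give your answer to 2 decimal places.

77.55 dB SPL

Incoherent sources sum as intensities:
L_total = 10·log₁₀(10^(74.7/10) + 10^(73.6/10) + 10^(66.5/10)) = 10·log₁₀(56890000) = 77.55 dB SPL.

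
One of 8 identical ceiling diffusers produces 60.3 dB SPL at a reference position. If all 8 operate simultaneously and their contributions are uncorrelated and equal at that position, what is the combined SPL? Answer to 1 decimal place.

69.3 dB SPL

8 equal incoherent sources raise the level by 10·log₁₀(8) = 9.03 dB.
L_total = 60.3 + 9.03 = 69.3 dB SPL.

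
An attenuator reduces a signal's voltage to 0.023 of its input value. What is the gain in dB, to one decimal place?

Voltage is an amplitude quantity, so gain = 20·log₁₀(V_out/V_in).
20·log₁₀(0.023) = -32.8 dB.

-32.8 dB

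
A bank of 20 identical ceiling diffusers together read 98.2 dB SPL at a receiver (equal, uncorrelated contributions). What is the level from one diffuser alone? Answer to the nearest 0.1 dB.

20 equal incoherent sources add 10·log₁₀(20) = 13.01 dB over one source.
L_one = 98.2 − 13.01 = 85.2 dB SPL.

85.2 dB SPL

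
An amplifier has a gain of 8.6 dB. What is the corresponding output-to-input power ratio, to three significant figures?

Power ratio = 10^(dB/10).
10^(8.6/10) = 10^(0.8600) = 7.24.

7.24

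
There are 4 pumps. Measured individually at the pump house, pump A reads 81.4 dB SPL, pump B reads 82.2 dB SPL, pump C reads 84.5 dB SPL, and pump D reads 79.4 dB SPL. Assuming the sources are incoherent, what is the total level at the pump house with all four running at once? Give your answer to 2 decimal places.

Incoherent sources sum as intensities:
L_total = 10·log₁₀(10^(81.4/10) + 10^(82.2/10) + 10^(84.5/10) + 10^(79.4/10)) = 10·log₁₀(672900000) = 88.28 dB SPL.

88.28 dB SPL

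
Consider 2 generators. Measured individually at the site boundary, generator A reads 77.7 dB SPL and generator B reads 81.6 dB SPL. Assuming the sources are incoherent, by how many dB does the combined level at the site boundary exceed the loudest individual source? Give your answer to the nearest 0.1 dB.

1.5 dB

Add the sources as powers (linear), then convert back to dB:
L_total = 10·log₁₀(10^(77.7/10) + 10^(81.6/10)) = 83.08 dB SPL.
Excess over the loudest (81.6 dB): 83.08 − 81.6 = 1.5 dB.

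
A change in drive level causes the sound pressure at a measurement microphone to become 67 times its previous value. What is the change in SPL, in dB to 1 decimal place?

Sound pressure is an amplitude quantity: ΔL = 20·log₁₀(p₂/p₁).
20·log₁₀(67) = 36.5 dB.

36.5 dB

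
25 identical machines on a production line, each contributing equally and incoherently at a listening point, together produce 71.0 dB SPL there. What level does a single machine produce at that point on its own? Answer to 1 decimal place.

57.0 dB SPL

25 equal incoherent sources add 10·log₁₀(25) = 13.98 dB over one source.
L_one = 71.0 − 13.98 = 57.0 dB SPL.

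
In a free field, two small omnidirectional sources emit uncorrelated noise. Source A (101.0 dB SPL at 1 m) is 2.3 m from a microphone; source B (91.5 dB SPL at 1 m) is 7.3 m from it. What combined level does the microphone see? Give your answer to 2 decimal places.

93.81 dB SPL

At the listener: L_A = 101.0 − 20·log₁₀(2.3) = 93.765 dB; L_B = 91.5 − 20·log₁₀(7.3) = 74.234 dB.
Combined: 10·log₁₀(10^(93.765/10)+10^(74.234/10)) = 93.81 dB SPL.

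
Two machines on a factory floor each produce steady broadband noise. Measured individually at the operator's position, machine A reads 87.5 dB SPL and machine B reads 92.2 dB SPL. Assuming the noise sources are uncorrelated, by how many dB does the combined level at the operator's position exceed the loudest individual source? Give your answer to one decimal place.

Incoherent sources sum as intensities:
L_total = 10·log₁₀(10^(87.5/10) + 10^(92.2/10)) = 93.47 dB SPL.
Excess over the loudest (92.2 dB): 93.47 − 92.2 = 1.3 dB.

1.3 dB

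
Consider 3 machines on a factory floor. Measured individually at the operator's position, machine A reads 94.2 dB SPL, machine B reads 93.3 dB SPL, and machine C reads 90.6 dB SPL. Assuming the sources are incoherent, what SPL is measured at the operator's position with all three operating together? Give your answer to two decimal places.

Uncorrelated sources add in intensity (power), not in dB.
L_total = 10·log₁₀(10^(94.2/10) + 10^(93.3/10) + 10^(90.6/10)) = 10·log₁₀(5916000000) = 97.72 dB SPL.

97.72 dB SPL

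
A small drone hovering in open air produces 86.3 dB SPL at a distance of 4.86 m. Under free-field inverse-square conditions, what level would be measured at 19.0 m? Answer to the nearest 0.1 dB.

Inverse-square spreading gives ΔL = −20·log₁₀(d₂/d₁).
ΔL = −20·log₁₀(19.0/4.86) = -11.84 dB, so L₂ = 86.3 + (-11.84) = 74.5 dB SPL.

74.5 dB SPL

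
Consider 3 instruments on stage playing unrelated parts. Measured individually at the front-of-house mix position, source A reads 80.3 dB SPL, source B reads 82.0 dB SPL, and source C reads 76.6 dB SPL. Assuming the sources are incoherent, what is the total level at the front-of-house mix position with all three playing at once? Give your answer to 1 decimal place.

84.9 dB SPL

Uncorrelated sources add in intensity (power), not in dB.
L_total = 10·log₁₀(10^(80.3/10) + 10^(82.0/10) + 10^(76.6/10)) = 10·log₁₀(311400000) = 84.9 dB SPL.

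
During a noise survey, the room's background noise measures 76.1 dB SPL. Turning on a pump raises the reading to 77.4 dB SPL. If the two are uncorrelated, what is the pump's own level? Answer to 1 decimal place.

Remove the background by subtracting linear intensities:
L_src = 10·log₁₀(10^(77.4/10) − 10^(76.1/10)) = 10·log₁₀(14220000) = 71.5 dB SPL.

71.5 dB SPL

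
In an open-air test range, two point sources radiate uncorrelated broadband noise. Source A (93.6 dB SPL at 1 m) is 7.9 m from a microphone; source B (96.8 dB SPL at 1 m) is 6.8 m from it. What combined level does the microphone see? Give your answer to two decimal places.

81.47 dB SPL

At the listener: L_A = 93.6 − 20·log₁₀(7.9) = 75.647 dB; L_B = 96.8 − 20·log₁₀(6.8) = 80.150 dB.
Combined: 10·log₁₀(10^(75.647/10)+10^(80.150/10)) = 81.47 dB SPL.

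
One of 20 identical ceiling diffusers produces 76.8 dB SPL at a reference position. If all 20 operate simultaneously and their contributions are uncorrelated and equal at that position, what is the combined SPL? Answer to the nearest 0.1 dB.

20 equal incoherent sources raise the level by 10·log₁₀(20) = 13.01 dB.
L_total = 76.8 + 13.01 = 89.8 dB SPL.

89.8 dB SPL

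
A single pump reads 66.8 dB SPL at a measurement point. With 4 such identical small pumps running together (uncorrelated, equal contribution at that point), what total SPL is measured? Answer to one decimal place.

4 equal incoherent sources raise the level by 10·log₁₀(4) = 6.02 dB.
L_total = 66.8 + 6.02 = 72.8 dB SPL.

72.8 dB SPL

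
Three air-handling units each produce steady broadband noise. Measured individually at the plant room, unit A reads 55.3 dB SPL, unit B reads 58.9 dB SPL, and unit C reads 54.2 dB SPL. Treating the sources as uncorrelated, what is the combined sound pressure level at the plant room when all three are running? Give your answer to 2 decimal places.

61.39 dB SPL

Incoherent sources sum as intensities:
L_total = 10·log₁₀(10^(55.3/10) + 10^(58.9/10) + 10^(54.2/10)) = 10·log₁₀(1378000) = 61.39 dB SPL.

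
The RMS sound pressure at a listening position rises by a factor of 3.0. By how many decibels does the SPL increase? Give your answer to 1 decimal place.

9.5 dB

Sound pressure is an amplitude quantity: ΔL = 20·log₁₀(p₂/p₁).
20·log₁₀(3.0) = 9.5 dB.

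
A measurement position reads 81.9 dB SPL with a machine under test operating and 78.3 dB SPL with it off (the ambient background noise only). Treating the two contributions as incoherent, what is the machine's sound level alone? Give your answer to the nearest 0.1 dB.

Remove the background by subtracting linear intensities:
L_src = 10·log₁₀(10^(81.9/10) − 10^(78.3/10)) = 10·log₁₀(87270000) = 79.4 dB SPL.

79.4 dB SPL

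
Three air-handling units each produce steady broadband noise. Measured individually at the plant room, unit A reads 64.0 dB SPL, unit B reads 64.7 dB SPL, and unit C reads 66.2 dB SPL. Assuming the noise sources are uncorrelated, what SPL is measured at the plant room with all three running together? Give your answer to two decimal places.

Add the sources as powers (linear), then convert back to dB:
L_total = 10·log₁₀(10^(64.0/10) + 10^(64.7/10) + 10^(66.2/10)) = 10·log₁₀(9632000) = 69.84 dB SPL.

69.84 dB SPL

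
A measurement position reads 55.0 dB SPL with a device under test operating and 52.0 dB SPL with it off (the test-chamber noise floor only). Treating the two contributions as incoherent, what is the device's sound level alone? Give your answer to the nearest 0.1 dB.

Subtract intensities: L_src = 10·log₁₀(10^(L_total/10) − 10^(L_bg/10)).
L_src = 10·log₁₀(10^(55.0/10) − 10^(52.0/10)) = 10·log₁₀(157700) = 52.0 dB SPL.

52.0 dB SPL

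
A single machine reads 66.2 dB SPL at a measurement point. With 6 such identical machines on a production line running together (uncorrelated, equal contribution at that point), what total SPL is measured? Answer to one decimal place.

6 equal incoherent sources raise the level by 10·log₁₀(6) = 7.78 dB.
L_total = 66.2 + 7.78 = 74.0 dB SPL.

74.0 dB SPL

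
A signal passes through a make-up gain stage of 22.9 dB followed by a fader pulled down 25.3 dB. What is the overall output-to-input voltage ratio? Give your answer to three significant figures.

Net gain = 22.9 + (−25.3) = -2.4 dB.
Voltage ratio = 10^(-2.4/20) = 0.759.

0.759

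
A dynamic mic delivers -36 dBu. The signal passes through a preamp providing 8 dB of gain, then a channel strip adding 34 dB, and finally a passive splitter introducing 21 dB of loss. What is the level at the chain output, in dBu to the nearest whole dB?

-15 dBu

Cascaded gains and losses add directly in dB.
-36 + 8 + 34 − 21 = -15 dBu.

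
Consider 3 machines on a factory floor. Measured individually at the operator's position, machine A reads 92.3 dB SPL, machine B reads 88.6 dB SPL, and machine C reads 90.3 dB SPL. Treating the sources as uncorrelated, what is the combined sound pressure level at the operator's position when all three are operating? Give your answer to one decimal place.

Incoherent sources sum as intensities:
L_total = 10·log₁₀(10^(92.3/10) + 10^(88.6/10) + 10^(90.3/10)) = 10·log₁₀(3494000000) = 95.4 dB SPL.

95.4 dB SPL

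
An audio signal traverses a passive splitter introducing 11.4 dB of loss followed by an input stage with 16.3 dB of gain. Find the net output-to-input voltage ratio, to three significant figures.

1.76

Net gain = (−11.4) + 16.3 = 4.9 dB.
Voltage ratio = 10^(4.9/20) = 1.76.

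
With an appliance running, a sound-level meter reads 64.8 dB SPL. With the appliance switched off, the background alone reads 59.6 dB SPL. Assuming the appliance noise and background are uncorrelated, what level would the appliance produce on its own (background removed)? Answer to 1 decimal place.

63.2 dB SPL

Remove the background by subtracting linear intensities:
L_src = 10·log₁₀(10^(64.8/10) − 10^(59.6/10)) = 10·log₁₀(2108000) = 63.2 dB SPL.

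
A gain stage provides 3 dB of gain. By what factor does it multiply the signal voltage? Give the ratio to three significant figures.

Voltage ratio = 10^(dB/20).
10^(3/20) = 10^(0.1500) = 1.41.

1.41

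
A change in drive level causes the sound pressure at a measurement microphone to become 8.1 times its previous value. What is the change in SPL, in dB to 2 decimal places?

SPL change from a pressure ratio uses the 20·log₁₀ form:
20·log₁₀(8.1) = 18.17 dB.

18.17 dB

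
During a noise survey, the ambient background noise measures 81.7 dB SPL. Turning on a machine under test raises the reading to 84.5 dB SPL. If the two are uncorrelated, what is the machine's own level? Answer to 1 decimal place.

81.3 dB SPL

Subtract intensities: L_src = 10·log₁₀(10^(L_total/10) − 10^(L_bg/10)).
L_src = 10·log₁₀(10^(84.5/10) − 10^(81.7/10)) = 10·log₁₀(133900000) = 81.3 dB SPL.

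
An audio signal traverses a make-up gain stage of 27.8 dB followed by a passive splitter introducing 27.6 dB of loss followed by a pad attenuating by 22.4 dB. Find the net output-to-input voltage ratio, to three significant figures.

Net gain = 27.8 + (−27.6) + (−22.4) = -22.2 dB.
Voltage ratio = 10^(-22.2/20) = 0.0776.

0.0776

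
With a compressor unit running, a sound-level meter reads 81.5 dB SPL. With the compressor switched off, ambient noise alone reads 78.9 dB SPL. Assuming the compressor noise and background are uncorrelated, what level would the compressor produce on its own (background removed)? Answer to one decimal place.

78.0 dB SPL

Remove the background by subtracting linear intensities:
L_src = 10·log₁₀(10^(81.5/10) − 10^(78.9/10)) = 10·log₁₀(63630000) = 78.0 dB SPL.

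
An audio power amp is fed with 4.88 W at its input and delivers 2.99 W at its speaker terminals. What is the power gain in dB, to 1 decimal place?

Power ratio → dB uses the 10·log₁₀ form:
10·log₁₀(2.99/4.88) = 10·log₁₀(0.6127) = -2.1 dB.

-2.1 dB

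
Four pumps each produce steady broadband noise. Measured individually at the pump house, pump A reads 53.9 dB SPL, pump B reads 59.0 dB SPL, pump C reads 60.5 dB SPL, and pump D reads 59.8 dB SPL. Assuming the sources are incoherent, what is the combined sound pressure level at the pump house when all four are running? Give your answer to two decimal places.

Incoherent sources sum as intensities:
L_total = 10·log₁₀(10^(53.9/10) + 10^(59.0/10) + 10^(60.5/10) + 10^(59.8/10)) = 10·log₁₀(3117000) = 64.94 dB SPL.

64.94 dB SPL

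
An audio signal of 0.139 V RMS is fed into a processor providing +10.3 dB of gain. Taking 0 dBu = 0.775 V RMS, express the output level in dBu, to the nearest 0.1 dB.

-4.6 dBu

Input level: 20·log₁₀(0.139/0.775) = -14.93 dBu.
Output: -14.93 + 10.3 = -4.6 dBu.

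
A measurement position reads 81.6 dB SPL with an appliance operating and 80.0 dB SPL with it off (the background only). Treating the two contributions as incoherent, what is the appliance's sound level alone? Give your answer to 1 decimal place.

76.5 dB SPL

Subtract intensities: L_src = 10·log₁₀(10^(L_total/10) − 10^(L_bg/10)).
L_src = 10·log₁₀(10^(81.6/10) − 10^(80.0/10)) = 10·log₁₀(44540000) = 76.5 dB SPL.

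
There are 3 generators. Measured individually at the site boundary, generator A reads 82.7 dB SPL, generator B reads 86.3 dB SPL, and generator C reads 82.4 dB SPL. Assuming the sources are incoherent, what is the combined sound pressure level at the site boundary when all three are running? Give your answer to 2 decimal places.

88.96 dB SPL

Uncorrelated sources add in intensity (power), not in dB.
L_total = 10·log₁₀(10^(82.7/10) + 10^(86.3/10) + 10^(82.4/10)) = 10·log₁₀(786600000) = 88.96 dB SPL.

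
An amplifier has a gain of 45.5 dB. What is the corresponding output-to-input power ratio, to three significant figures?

Power ratio = 10^(dB/10).
10^(45.5/10) = 10^(4.550) = 35500.

35500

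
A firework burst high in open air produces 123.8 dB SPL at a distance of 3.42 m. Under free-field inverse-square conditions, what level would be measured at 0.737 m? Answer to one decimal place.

137.1 dB SPL

Inverse-square spreading gives ΔL = −20·log₁₀(d₂/d₁).
ΔL = −20·log₁₀(0.737/3.42) = 13.33 dB, so L₂ = 123.8 + (13.33) = 137.1 dB SPL.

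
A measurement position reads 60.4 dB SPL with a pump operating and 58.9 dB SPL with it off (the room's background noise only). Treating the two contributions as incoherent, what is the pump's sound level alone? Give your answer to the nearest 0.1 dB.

55.1 dB SPL

Background correction is a power subtraction:
L_src = 10·log₁₀(10^(60.4/10) − 10^(58.9/10)) = 10·log₁₀(320200) = 55.1 dB SPL.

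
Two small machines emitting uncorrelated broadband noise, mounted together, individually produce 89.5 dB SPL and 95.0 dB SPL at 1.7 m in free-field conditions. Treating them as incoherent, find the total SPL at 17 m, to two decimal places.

Combined at 1.7 m: 10·log₁₀(10^(89.5/10)+10^(95.0/10)) = 96.078 dB SPL.
Then apply −20·log₁₀(17/1.7) = -20.000 dB → 76.08 dB SPL.

76.08 dB SPL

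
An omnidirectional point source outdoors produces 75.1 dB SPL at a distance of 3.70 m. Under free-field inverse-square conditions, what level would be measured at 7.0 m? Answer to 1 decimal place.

69.6 dB SPL

Free-field point source: level drops by 20·log₁₀ of the distance ratio.
ΔL = −20·log₁₀(7.0/3.70) = -5.54 dB, so L₂ = 75.1 + (-5.54) = 69.6 dB SPL.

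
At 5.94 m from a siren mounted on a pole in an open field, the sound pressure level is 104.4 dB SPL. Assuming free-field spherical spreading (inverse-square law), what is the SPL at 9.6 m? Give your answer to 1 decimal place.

Inverse-square spreading gives ΔL = −20·log₁₀(d₂/d₁).
ΔL = −20·log₁₀(9.6/5.94) = -4.17 dB, so L₂ = 104.4 + (-4.17) = 100.2 dB SPL.

100.2 dB SPL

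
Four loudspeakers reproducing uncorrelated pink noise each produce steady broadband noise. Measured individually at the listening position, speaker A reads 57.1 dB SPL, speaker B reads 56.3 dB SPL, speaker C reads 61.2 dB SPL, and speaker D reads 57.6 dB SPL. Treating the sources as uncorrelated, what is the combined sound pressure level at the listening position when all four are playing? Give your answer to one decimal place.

Add the sources as powers (linear), then convert back to dB:
L_total = 10·log₁₀(10^(57.1/10) + 10^(56.3/10) + 10^(61.2/10) + 10^(57.6/10)) = 10·log₁₀(2833000) = 64.5 dB SPL.

64.5 dB SPL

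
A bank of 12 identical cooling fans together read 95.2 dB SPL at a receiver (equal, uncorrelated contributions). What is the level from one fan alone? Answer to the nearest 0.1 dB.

12 equal incoherent sources add 10·log₁₀(12) = 10.79 dB over one source.
L_one = 95.2 − 10.79 = 84.4 dB SPL.

84.4 dB SPL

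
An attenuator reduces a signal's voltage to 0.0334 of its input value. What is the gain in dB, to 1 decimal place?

Voltage is an amplitude quantity, so gain = 20·log₁₀(V_out/V_in).
20·log₁₀(0.0334) = -29.5 dB.

-29.5 dB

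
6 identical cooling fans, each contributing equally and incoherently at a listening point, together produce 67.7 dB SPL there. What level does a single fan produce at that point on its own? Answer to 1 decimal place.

59.9 dB SPL

6 equal incoherent sources add 10·log₁₀(6) = 7.78 dB over one source.
L_one = 67.7 − 7.78 = 59.9 dB SPL.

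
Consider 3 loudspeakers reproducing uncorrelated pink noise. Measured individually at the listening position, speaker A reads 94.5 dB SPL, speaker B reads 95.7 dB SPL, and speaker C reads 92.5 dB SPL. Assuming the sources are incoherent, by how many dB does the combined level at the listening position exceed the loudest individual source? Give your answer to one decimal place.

3.5 dB

Add the sources as powers (linear), then convert back to dB:
L_total = 10·log₁₀(10^(94.5/10) + 10^(95.7/10) + 10^(92.5/10)) = 99.20 dB SPL.
Excess over the loudest (95.7 dB): 99.20 − 95.7 = 3.5 dB.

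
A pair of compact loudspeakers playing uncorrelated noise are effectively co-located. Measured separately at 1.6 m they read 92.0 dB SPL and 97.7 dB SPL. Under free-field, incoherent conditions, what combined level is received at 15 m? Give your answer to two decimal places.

Combined at 1.6 m: 10·log₁₀(10^(92.0/10)+10^(97.7/10)) = 98.735 dB SPL.
Then apply −20·log₁₀(15/1.6) = -19.439 dB → 79.30 dB SPL.

79.30 dB SPL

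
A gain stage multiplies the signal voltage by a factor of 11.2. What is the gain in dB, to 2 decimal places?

Voltage ratio → dB uses the 20·log₁₀ form:
20·log₁₀(11.2) = 20.98 dB.

20.98 dB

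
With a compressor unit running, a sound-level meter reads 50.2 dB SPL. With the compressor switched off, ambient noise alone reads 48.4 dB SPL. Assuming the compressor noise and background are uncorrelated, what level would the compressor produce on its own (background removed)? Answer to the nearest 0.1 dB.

45.5 dB SPL

Remove the background by subtracting linear intensities:
L_src = 10·log₁₀(10^(50.2/10) − 10^(48.4/10)) = 10·log₁₀(35530) = 45.5 dB SPL.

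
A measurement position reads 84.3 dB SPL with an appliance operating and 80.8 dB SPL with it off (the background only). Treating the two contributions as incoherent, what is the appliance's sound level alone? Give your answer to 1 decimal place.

81.7 dB SPL

Subtract intensities: L_src = 10·log₁₀(10^(L_total/10) − 10^(L_bg/10)).
L_src = 10·log₁₀(10^(84.3/10) − 10^(80.8/10)) = 10·log₁₀(148900000) = 81.7 dB SPL.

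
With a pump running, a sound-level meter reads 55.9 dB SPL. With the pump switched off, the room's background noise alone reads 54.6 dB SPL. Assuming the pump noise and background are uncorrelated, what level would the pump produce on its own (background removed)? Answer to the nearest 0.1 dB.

Subtract intensities: L_src = 10·log₁₀(10^(L_total/10) − 10^(L_bg/10)).
L_src = 10·log₁₀(10^(55.9/10) − 10^(54.6/10)) = 10·log₁₀(100600) = 50.0 dB SPL.

50.0 dB SPL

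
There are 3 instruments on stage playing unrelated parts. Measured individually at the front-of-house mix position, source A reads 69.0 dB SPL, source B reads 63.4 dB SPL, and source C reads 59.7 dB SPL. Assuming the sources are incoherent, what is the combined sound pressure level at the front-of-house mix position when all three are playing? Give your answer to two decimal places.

70.44 dB SPL

Incoherent sources sum as intensities:
L_total = 10·log₁₀(10^(69.0/10) + 10^(63.4/10) + 10^(59.7/10)) = 10·log₁₀(11060000) = 70.44 dB SPL.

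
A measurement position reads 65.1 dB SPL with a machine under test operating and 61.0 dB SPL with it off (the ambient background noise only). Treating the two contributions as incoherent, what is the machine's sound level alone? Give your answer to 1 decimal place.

63.0 dB SPL

Subtract intensities: L_src = 10·log₁₀(10^(L_total/10) − 10^(L_bg/10)).
L_src = 10·log₁₀(10^(65.1/10) − 10^(61.0/10)) = 10·log₁₀(1977000) = 63.0 dB SPL.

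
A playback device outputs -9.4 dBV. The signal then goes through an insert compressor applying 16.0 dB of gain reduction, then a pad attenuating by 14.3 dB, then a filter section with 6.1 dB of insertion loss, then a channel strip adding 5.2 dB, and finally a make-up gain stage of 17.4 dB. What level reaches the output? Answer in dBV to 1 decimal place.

Cascaded gains and losses add directly in dB.
-9.4 − 16.0 − 14.3 − 6.1 + 5.2 + 17.4 = -23.2 dBV.

-23.2 dBV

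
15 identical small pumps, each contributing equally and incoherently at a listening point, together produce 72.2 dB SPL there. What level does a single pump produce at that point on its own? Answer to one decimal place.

15 equal incoherent sources add 10·log₁₀(15) = 11.76 dB over one source.
L_one = 72.2 − 11.76 = 60.4 dB SPL.

60.4 dB SPL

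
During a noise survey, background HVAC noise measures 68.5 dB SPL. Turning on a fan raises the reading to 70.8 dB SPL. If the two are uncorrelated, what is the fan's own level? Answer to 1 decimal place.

Remove the background by subtracting linear intensities:
L_src = 10·log₁₀(10^(70.8/10) − 10^(68.5/10)) = 10·log₁₀(4943000) = 66.9 dB SPL.

66.9 dB SPL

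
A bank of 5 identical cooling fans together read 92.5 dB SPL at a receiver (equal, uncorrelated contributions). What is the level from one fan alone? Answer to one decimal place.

85.5 dB SPL

5 equal incoherent sources add 10·log₁₀(5) = 6.99 dB over one source.
L_one = 92.5 − 6.99 = 85.5 dB SPL.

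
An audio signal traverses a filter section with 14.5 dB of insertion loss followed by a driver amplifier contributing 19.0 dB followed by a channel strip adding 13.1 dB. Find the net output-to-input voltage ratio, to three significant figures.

7.59

Net gain = (−14.5) + 19.0 + 13.1 = 17.6 dB.
Voltage ratio = 10^(17.6/20) = 7.59.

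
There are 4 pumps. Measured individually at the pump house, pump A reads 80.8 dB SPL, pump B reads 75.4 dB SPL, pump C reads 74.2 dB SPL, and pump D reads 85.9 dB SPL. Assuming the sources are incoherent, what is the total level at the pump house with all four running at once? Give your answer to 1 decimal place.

Incoherent sources sum as intensities:
L_total = 10·log₁₀(10^(80.8/10) + 10^(75.4/10) + 10^(74.2/10) + 10^(85.9/10)) = 10·log₁₀(570200000) = 87.6 dB SPL.

87.6 dB SPL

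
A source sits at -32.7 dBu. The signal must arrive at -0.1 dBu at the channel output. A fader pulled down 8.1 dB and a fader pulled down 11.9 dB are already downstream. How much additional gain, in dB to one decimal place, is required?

52.6 dB

The required make-up gain is the shortfall in the dB sum.
G = -0.1 − (-32.7) + 8.1 + 11.9 = 52.6 dB.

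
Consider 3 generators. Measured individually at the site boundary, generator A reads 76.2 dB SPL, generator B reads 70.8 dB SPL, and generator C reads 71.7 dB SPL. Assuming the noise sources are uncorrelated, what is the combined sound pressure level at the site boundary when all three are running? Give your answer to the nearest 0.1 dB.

Incoherent sources sum as intensities:
L_total = 10·log₁₀(10^(76.2/10) + 10^(70.8/10) + 10^(71.7/10)) = 10·log₁₀(68500000) = 78.4 dB SPL.

78.4 dB SPL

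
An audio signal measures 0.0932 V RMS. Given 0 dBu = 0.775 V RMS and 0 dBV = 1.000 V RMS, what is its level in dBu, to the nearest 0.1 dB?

-18.4 dBu

dBu = 20·log₁₀(V / 0.775 V).
20·log₁₀(0.0932/0.775) = -18.4 dBu.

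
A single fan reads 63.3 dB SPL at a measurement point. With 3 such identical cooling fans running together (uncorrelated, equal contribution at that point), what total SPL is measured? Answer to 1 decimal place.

3 equal incoherent sources raise the level by 10·log₁₀(3) = 4.77 dB.
L_total = 63.3 + 4.77 = 68.1 dB SPL.

68.1 dB SPL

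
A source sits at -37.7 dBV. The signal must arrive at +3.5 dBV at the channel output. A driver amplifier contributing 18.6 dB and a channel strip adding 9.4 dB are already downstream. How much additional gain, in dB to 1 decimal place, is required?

The required make-up gain is the shortfall in the dB sum.
G = +3.5 − (-37.7) − 18.6 − 9.4 = 13.2 dB.

13.2 dB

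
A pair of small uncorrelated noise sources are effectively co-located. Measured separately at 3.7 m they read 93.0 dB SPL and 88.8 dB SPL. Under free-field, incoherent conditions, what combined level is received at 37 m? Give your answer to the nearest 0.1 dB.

74.4 dB SPL

Combined at 3.7 m: 10·log₁₀(10^(93.0/10)+10^(88.8/10)) = 94.40 dB SPL.
Then apply −20·log₁₀(37/3.7) = -20.00 dB → 74.4 dB SPL.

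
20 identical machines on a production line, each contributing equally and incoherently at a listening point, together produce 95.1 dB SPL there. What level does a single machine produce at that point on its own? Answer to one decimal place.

20 equal incoherent sources add 10·log₁₀(20) = 13.01 dB over one source.
L_one = 95.1 − 13.01 = 82.1 dB SPL.

82.1 dB SPL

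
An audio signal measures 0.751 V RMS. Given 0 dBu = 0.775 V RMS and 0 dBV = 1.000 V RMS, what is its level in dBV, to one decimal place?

-2.5 dBV

dBV = 20·log₁₀(V / 1.000 V).
20·log₁₀(0.751/1.000) = -2.5 dBV.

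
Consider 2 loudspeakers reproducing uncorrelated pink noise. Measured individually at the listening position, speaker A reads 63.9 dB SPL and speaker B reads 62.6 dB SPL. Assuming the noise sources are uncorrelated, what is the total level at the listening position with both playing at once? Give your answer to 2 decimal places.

Incoherent sources sum as intensities:
L_total = 10·log₁₀(10^(63.9/10) + 10^(62.6/10)) = 10·log₁₀(4274000) = 66.31 dB SPL.

66.31 dB SPL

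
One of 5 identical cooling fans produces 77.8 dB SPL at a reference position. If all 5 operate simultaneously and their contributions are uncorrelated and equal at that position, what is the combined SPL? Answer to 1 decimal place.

84.8 dB SPL

5 equal incoherent sources raise the level by 10·log₁₀(5) = 6.99 dB.
L_total = 77.8 + 6.99 = 84.8 dB SPL.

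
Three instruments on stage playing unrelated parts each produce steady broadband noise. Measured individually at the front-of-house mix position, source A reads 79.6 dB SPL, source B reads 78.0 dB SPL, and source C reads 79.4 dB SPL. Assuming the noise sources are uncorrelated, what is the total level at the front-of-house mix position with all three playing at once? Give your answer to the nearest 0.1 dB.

Uncorrelated sources add in intensity (power), not in dB.
L_total = 10·log₁₀(10^(79.6/10) + 10^(78.0/10) + 10^(79.4/10)) = 10·log₁₀(241400000) = 83.8 dB SPL.

83.8 dB SPL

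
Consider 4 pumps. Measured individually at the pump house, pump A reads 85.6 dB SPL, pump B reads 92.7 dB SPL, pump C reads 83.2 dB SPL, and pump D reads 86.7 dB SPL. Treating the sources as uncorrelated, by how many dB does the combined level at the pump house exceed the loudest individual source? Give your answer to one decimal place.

1.9 dB

Incoherent sources sum as intensities:
L_total = 10·log₁₀(10^(85.6/10) + 10^(92.7/10) + 10^(83.2/10) + 10^(86.7/10)) = 94.63 dB SPL.
Excess over the loudest (92.7 dB): 94.63 − 92.7 = 1.9 dB.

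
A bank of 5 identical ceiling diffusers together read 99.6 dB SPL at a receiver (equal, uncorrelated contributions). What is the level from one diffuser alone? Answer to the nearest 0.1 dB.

5 equal incoherent sources add 10·log₁₀(5) = 6.99 dB over one source.
L_one = 99.6 − 6.99 = 92.6 dB SPL.

92.6 dB SPL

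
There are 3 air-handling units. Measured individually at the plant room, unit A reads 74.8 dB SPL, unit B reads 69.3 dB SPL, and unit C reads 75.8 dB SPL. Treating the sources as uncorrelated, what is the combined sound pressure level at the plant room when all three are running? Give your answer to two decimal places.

78.85 dB SPL

Uncorrelated sources add in intensity (power), not in dB.
L_total = 10·log₁₀(10^(74.8/10) + 10^(69.3/10) + 10^(75.8/10)) = 10·log₁₀(76730000) = 78.85 dB SPL.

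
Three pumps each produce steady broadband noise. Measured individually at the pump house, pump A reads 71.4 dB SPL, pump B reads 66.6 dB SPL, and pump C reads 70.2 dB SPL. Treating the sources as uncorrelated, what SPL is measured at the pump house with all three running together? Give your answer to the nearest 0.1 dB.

74.6 dB SPL

Add the sources as powers (linear), then convert back to dB:
L_total = 10·log₁₀(10^(71.4/10) + 10^(66.6/10) + 10^(70.2/10)) = 10·log₁₀(28850000) = 74.6 dB SPL.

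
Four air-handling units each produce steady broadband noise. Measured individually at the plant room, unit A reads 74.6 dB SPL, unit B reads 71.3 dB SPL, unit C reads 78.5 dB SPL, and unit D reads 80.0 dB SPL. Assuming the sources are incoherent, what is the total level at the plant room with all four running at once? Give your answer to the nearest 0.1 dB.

Uncorrelated sources add in intensity (power), not in dB.
L_total = 10·log₁₀(10^(74.6/10) + 10^(71.3/10) + 10^(78.5/10) + 10^(80.0/10)) = 10·log₁₀(213100000) = 83.3 dB SPL.

83.3 dB SPL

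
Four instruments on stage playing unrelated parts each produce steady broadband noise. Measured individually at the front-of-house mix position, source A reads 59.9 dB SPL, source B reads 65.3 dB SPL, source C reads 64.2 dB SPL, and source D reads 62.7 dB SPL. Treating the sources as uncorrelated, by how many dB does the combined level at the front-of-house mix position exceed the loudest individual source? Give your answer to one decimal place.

4.2 dB

Add the sources as powers (linear), then convert back to dB:
L_total = 10·log₁₀(10^(59.9/10) + 10^(65.3/10) + 10^(64.2/10) + 10^(62.7/10)) = 69.47 dB SPL.
Excess over the loudest (65.3 dB): 69.47 − 65.3 = 4.2 dB.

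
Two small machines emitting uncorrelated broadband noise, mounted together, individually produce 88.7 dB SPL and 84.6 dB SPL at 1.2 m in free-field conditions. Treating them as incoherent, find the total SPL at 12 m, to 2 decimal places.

Combined at 1.2 m: 10·log₁₀(10^(88.7/10)+10^(84.6/10)) = 90.127 dB SPL.
Then apply −20·log₁₀(12/1.2) = -20.000 dB → 70.13 dB SPL.

70.13 dB SPL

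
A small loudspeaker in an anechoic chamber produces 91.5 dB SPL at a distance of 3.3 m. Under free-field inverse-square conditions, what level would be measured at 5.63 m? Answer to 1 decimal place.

Free-field point source: level drops by 20·log₁₀ of the distance ratio.
ΔL = −20·log₁₀(5.63/3.3) = -4.64 dB, so L₂ = 91.5 + (-4.64) = 86.9 dB SPL.

86.9 dB SPL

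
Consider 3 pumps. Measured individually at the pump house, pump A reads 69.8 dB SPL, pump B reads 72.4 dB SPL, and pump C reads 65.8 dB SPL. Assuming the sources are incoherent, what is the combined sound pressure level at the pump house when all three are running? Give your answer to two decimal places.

Uncorrelated sources add in intensity (power), not in dB.
L_total = 10·log₁₀(10^(69.8/10) + 10^(72.4/10) + 10^(65.8/10)) = 10·log₁₀(30730000) = 74.88 dB SPL.

74.88 dB SPL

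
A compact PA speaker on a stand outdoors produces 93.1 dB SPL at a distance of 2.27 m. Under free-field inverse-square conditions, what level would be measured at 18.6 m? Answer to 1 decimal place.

Inverse-square spreading gives ΔL = −20·log₁₀(d₂/d₁).
ΔL = −20·log₁₀(18.6/2.27) = -18.27 dB, so L₂ = 93.1 + (-18.27) = 74.8 dB SPL.

74.8 dB SPL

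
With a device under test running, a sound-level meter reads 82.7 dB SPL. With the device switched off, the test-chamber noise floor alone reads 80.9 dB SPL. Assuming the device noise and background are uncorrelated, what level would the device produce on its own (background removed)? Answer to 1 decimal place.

Remove the background by subtracting linear intensities:
L_src = 10·log₁₀(10^(82.7/10) − 10^(80.9/10)) = 10·log₁₀(63180000) = 78.0 dB SPL.

78.0 dB SPL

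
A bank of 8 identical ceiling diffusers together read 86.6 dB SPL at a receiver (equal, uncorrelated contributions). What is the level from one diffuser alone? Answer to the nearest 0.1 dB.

77.6 dB SPL

8 equal incoherent sources add 10·log₁₀(8) = 9.03 dB over one source.
L_one = 86.6 − 9.03 = 77.6 dB SPL.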